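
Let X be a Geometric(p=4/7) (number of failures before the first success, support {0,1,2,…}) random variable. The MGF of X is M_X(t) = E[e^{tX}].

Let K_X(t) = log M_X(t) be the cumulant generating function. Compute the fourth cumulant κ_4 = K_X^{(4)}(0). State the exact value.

κ_4 = d^4K/dt^4 |_{t=0} = 1491/128

M_X(t) = 4/(7*(1 - 3*e^(t)/7))
K_X(t) = log M_X(t) = -log(1 - 3*e^(t)/7) - log(7) + 2*log(2)
dK/dt = -3*e^(t)/(3*e^(t) - 7)
d^2K/dt^2 = 21*e^(t)/(9*e^(2*t) - 42*e^(t) + 49)
d^3K/dt^3 = (-63*e^(2*t) - 147*e^(t))/(27*e^(3*t) - 189*e^(2*t) + 441*e^(t) - 343)
d^4K/dt^4 = (189*e^(3*t) + 1764*e^(2*t) + 1029*e^(t))/(81*e^(4*t) - 756*e^(3*t) + 2646*e^(2*t) - 4116*e^(t) + 2401)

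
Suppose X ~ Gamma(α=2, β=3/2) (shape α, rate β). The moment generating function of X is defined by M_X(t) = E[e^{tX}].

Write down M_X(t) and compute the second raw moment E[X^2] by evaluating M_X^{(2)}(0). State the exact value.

M_X(t) = 9/(4*(3/2 - t)^2)
dM/dt = -36/(8*t^3 - 36*t^2 + 54*t - 27)
d^2M/dt^2 = 216/(16*t^4 - 96*t^3 + 216*t^2 - 216*t + 81)

E[X^2] = d^2M/dt^2 |_{t=0} = 8/3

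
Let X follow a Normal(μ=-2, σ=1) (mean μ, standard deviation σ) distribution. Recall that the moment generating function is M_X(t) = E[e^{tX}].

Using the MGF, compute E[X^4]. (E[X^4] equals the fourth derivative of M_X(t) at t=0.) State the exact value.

E[X^4] = d^4M/dt^4 |_{t=0} = 43

M_X(t) = e^(t^2/2 - 2*t)
dM/dt = t*e^(-2*t)*e^(t^2/2) - 2*e^(-2*t)*e^(t^2/2)
d^2M/dt^2 = (t^2*e^(t^2/2) - 4*t*e^(t^2/2) + 5*e^(t^2/2))*e^(-2*t)
d^3M/dt^3 = (t^3*e^(t^2/2) - 6*t^2*e^(t^2/2) + 15*t*e^(t^2/2) - 14*e^(t^2/2))*e^(-2*t)
d^4M/dt^4 = (t^4*e^(t^2/2) - 8*t^3*e^(t^2/2) + 30*t^2*e^(t^2/2) - 56*t*e^(t^2/2) + 43*e^(t^2/2))*e^(-2*t)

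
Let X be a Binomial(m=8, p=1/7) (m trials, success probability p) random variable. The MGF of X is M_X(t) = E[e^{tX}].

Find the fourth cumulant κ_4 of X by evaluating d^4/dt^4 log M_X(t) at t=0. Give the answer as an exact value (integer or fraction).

M_X(t) = (e^(t)/7 + 6/7)^8
K_X(t) = log M_X(t) = 8*log(e^(t)/7 + 6/7)
dK/dt = 8*e^(t)/(e^(t) + 6)
d^2K/dt^2 = 48*e^(t)/(e^(2*t) + 12*e^(t) + 36)
d^3K/dt^3 = (-48*e^(2*t) + 288*e^(t))/(e^(3*t) + 18*e^(2*t) + 108*e^(t) + 216)
d^4K/dt^4 = (48*e^(3*t) - 1152*e^(2*t) + 1728*e^(t))/(e^(4*t) + 24*e^(3*t) + 216*e^(2*t) + 864*e^(t) + 1296)

κ_4 = d^4K/dt^4 |_{t=0} = 624/2401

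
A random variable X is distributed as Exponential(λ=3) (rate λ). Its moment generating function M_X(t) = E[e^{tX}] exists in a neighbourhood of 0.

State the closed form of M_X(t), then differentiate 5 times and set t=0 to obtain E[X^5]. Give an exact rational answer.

E[X^5] = M^(5)(0) = 40/81

M_X(t) = 3/(3 - t)
M^(5)(t) = 360/(t^6 - 18*t^5 + 135*t^4 - 540*t^3 + 1215*t^2 - 1458*t + 729)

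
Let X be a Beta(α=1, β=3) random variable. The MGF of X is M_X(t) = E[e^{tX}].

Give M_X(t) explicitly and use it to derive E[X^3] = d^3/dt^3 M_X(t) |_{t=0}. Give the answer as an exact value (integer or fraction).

M_X(t) = ₁F₁(1; 4; t)
dM/dt = ₁F₁(2; 5; t)/4
d^2M/dt^2 = ₁F₁(3; 6; t)/10
d^3M/dt^3 = ₁F₁(4; 7; t)/20

E[X^3] = d^3M/dt^3 |_{t=0} = 1/20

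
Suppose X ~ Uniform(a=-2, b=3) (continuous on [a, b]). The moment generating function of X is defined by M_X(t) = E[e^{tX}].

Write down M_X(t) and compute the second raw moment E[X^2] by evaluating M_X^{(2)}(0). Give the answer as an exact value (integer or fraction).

M_X(t) = (e^(3*t) - e^(-2*t))/(5*t)
dM/dt = (3*t*e^(5*t) + 2*t - e^(5*t) + 1)*e^(-2*t)/(5*t^2)
d^2M/dt^2 = (9*t^2*e^(5*t) - 4*t^2 - 6*t*e^(5*t) - 4*t + 2*e^(5*t) - 2)*e^(-2*t)/(5*t^3)

E[X^2] = d^2M/dt^2 |_{t=0} = 7/3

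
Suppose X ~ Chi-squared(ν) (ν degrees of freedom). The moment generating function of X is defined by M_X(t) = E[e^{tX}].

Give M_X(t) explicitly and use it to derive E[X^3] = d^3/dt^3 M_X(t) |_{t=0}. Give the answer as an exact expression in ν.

M_X(t) = (1 - 2*t)^(-ν/2)
D^3[M](t) = (-ν^3 - 6*ν^2 - 8*ν)/(8*t^3*(1 - 2*t)^(ν/2) - 12*t^2*(1 - 2*t)^(ν/2) + 6*t*(1 - 2*t)^(ν/2) - (1 - 2*t)^(ν/2))

E[X^3] = D^3[M](0) = ν*(ν^2 + 6*ν + 8)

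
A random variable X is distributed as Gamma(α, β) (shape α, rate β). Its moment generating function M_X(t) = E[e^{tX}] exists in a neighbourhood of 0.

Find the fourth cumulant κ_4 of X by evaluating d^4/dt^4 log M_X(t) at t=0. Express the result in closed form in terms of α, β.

M_X(t) = (β/(β - t))^α
K_X(t) = log M_X(t) = α*(log(β) - log(β - t))
K^(4)(t) = 6*α/(β^4 - 4*β^3*t + 6*β^2*t^2 - 4*β*t^3 + t^4)

κ_4 = K^(4)(0) = 6*α/β^4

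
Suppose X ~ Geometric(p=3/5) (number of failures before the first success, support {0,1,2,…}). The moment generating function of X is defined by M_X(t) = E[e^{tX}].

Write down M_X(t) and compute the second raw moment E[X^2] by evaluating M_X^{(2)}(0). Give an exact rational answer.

M_X(t) = 3/(5*(1 - 2*e^(t)/5))
dM/dt = 6*e^(t)/(4*e^(2*t) - 20*e^(t) + 25)
d^2M/dt^2 = (-12*e^(2*t) - 30*e^(t))/(8*e^(3*t) - 60*e^(2*t) + 150*e^(t) - 125)

E[X^2] = d^2M/dt^2 |_{t=0} = 14/9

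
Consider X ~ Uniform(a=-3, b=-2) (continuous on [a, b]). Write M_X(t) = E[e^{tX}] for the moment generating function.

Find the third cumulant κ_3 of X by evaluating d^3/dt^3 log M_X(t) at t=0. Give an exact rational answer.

κ_3 = D^3[K](0) = 0

M_X(t) = (e^(-2*t) - e^(-3*t))/t
K_X(t) = log M_X(t) = -log(t) + log(e^(-2*t) - e^(-3*t))
D^3[K](t) = (t^3*e^(2*t) + t^3*e^(t) - 2*e^(3*t) + 6*e^(2*t) - 6*e^(t) + 2)/(t^3*e^(3*t) - 3*t^3*e^(2*t) + 3*t^3*e^(t) - t^3)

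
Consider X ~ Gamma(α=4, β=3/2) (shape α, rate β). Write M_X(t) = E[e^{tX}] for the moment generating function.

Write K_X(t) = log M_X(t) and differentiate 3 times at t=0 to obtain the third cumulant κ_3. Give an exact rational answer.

κ_3 = D^3[K](0) = 64/27

M_X(t) = 81/(16*(3/2 - t)^4)
K_X(t) = log M_X(t) = -4*log(3/2 - t) - 4*log(2) + 4*log(3)
D^3[K](t) = -64/(8*t^3 - 36*t^2 + 54*t - 27)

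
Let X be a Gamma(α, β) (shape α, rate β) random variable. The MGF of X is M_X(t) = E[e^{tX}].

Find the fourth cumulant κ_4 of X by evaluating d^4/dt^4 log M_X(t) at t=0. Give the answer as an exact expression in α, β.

M_X(t) = (β/(β - t))^α
K_X(t) = log M_X(t) = α*(log(β) - log(β - t))
K′(t) = -α/(-β + t)
K′′(t) = α/(β^2 - 2*β*t + t^2)
K′′′(t) = -2*α/(-β^3 + 3*β^2*t - 3*β*t^2 + t^3)
K′′′′(t) = 6*α/(β^4 - 4*β^3*t + 6*β^2*t^2 - 4*β*t^3 + t^4)

κ_4 = K′′′′(0) = 6*α/β^4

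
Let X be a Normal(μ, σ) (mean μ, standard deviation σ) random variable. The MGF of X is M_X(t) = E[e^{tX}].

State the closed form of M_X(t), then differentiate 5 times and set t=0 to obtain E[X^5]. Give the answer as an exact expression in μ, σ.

M_X(t) = e^(μ*t + σ^2*t^2/2)
dM/dt = μ*e^(μ*t)*e^(σ^2*t^2/2) + σ^2*t*e^(μ*t)*e^(σ^2*t^2/2)
d^2M/dt^2 = μ^2*e^(μ*t)*e^(σ^2*t^2/2) + 2*μ*σ^2*t*e^(μ*t)*e^(σ^2*t^2/2) + σ^4*t^2*e^(μ*t)*e^(σ^2*t^2/2) + σ^2*e^(μ*t)*e^(σ^2*t^2/2)

E[X^5] = d^5M/dt^5 |_{t=0} = μ*(μ^4 + 10*μ^2*σ^2 + 15*σ^4)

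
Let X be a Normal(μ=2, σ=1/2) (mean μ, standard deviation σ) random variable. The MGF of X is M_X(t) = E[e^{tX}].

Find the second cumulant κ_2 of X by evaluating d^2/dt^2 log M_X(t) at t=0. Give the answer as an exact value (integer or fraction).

M_X(t) = e^(t^2/8 + 2*t)
K_X(t) = log M_X(t) = t^2/8 + 2*t
dK/dt = t/4 + 2
d^2K/dt^2 = 1/4

κ_2 = d^2K/dt^2 |_{t=0} = 1/4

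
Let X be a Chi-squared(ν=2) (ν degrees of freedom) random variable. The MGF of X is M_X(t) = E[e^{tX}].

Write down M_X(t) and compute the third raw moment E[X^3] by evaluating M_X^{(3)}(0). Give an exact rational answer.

E[X^3] = D^3[M](0) = 48

M_X(t) = 1/(1 - 2*t)
D^3[M](t) = 48/(16*t^4 - 32*t^3 + 24*t^2 - 8*t + 1)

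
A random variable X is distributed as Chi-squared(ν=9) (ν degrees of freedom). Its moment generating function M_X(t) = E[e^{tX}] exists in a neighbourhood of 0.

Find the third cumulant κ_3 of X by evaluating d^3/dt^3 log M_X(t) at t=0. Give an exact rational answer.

κ_3 = K′′′(0) = 72

M_X(t) = (1 - 2*t)^(-9/2)
K_X(t) = log M_X(t) = -9*log(1 - 2*t)/2
K′(t) = -9/(2*t - 1)
K′′(t) = 18/(4*t^2 - 4*t + 1)
K′′′(t) = -72/(8*t^3 - 12*t^2 + 6*t - 1)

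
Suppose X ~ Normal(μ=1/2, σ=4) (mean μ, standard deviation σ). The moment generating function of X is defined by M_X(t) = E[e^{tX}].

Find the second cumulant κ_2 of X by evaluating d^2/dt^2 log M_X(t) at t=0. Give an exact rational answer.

M_X(t) = e^(8*t^2 + t/2)
K_X(t) = log M_X(t) = 8*t^2 + t/2
K′(t) = 16*t + 1/2
K′′(t) = 16

κ_2 = K′′(0) = 16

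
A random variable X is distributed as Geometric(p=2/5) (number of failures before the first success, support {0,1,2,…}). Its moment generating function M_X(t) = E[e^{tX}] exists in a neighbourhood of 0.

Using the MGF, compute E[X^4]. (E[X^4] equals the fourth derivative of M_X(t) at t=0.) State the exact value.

M_X(t) = 2/(5*(1 - 3*e^(t)/5))
M′(t) = 6*e^(t)/(9*e^(2*t) - 30*e^(t) + 25)
M′′(t) = (-18*e^(2*t) - 30*e^(t))/(27*e^(3*t) - 135*e^(2*t) + 225*e^(t) - 125)
M′′′(t) = (54*e^(3*t) + 360*e^(2*t) + 150*e^(t))/(81*e^(4*t) - 540*e^(3*t) + 1350*e^(2*t) - 1500*e^(t) + 625)
M′′′′(t) = (-162*e^(4*t) - 2970*e^(3*t) - 4950*e^(2*t) - 750*e^(t))/(243*e^(5*t) - 2025*e^(4*t) + 6750*e^(3*t) - 11250*e^(2*t) + 9375*e^(t) - 3125)

E[X^4] = M′′′′(0) = 276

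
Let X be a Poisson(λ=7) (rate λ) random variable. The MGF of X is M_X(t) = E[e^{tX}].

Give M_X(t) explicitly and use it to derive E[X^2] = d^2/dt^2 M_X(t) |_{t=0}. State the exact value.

E[X^2] = M′′(0) = 56

M_X(t) = e^(7*e^(t) - 7)
M′(t) = 7*e^(-7)*e^(t)*e^(7*e^(t))
M′′(t) = (49*e^(2*t)*e^(7*e^(t)) + 7*e^(t)*e^(7*e^(t)))*e^(-7)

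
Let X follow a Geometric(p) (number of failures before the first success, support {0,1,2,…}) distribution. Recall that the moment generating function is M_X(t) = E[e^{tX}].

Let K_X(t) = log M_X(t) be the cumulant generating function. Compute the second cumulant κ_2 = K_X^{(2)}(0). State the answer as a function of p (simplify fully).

M_X(t) = p/(-(1 - p)*e^(t) + 1)
K_X(t) = log M_X(t) = log(p) - log(-(1 - p)*e^(t) + 1)
dK/dt = (-p*e^(t) + e^(t))/(p*e^(t) - e^(t) + 1)
d^2K/dt^2 = (-p*e^(t) + e^(t))/(p^2*e^(2*t) - 2*p*e^(2*t) + 2*p*e^(t) + e^(2*t) - 2*e^(t) + 1)

κ_2 = d^2K/dt^2 |_{t=0} = (1 - p)/p^2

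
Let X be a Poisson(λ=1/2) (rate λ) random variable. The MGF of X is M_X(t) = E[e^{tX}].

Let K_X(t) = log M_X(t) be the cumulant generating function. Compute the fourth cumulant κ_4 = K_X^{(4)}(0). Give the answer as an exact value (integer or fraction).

κ_4 = K′′′′(0) = 1/2

M_X(t) = e^(e^(t)/2 - 1/2)
K_X(t) = log M_X(t) = e^(t)/2 - 1/2
K′(t) = e^(t)/2
K′′(t) = e^(t)/2
K′′′(t) = e^(t)/2
K′′′′(t) = e^(t)/2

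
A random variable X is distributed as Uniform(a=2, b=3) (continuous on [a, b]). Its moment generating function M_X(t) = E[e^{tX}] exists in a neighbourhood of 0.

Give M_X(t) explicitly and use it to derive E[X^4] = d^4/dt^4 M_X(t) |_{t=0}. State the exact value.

E[X^4] = D^4[M](0) = 211/5

M_X(t) = (e^(3*t) - e^(2*t))/t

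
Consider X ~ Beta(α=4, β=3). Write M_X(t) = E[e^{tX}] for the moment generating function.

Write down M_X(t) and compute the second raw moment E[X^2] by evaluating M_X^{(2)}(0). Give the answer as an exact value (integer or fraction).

E[X^2] = M′′(0) = 5/14

M_X(t) = ₁F₁(4; 7; t)
M′(t) = 4*₁F₁(5; 8; t)/7
M′′(t) = 5*₁F₁(6; 9; t)/14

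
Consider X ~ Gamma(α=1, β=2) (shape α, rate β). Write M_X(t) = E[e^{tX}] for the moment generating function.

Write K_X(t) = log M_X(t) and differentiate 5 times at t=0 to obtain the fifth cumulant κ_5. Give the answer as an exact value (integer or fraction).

κ_5 = D^5[K](0) = 3/4

M_X(t) = 2/(2 - t)
K_X(t) = log M_X(t) = -log(2 - t) + log(2)
D^5[K](t) = -24/(t^5 - 10*t^4 + 40*t^3 - 80*t^2 + 80*t - 32)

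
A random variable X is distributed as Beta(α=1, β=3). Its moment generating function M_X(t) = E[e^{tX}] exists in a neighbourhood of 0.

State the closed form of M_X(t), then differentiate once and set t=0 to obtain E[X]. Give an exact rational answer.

M_X(t) = ₁F₁(1; 4; t)
M′(t) = ₁F₁(2; 5; t)/4

E[X] = M′(0) = 1/4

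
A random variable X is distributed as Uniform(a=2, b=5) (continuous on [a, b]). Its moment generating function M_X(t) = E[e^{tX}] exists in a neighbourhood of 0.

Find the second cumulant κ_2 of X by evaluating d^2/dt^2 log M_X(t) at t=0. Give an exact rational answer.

κ_2 = K′′(0) = 3/4

M_X(t) = (e^(5*t) - e^(2*t))/(3*t)
K_X(t) = log M_X(t) = -log(t) + log(e^(5*t) - e^(2*t)) - log(3)
K′(t) = (5*t*e^(3*t) - 2*t - e^(3*t) + 1)/(t*e^(3*t) - t)
K′′(t) = (-9*t^2*e^(3*t) + e^(6*t) - 2*e^(3*t) + 1)/(t^2*e^(6*t) - 2*t^2*e^(3*t) + t^2)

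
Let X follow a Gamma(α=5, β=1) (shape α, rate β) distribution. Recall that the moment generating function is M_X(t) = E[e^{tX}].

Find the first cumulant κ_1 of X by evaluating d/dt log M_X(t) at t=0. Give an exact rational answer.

κ_1 = K′(0) = 5

M_X(t) = (1 - t)^(-5)
K_X(t) = log M_X(t) = -5*log(1 - t)
K′(t) = -5/(t - 1)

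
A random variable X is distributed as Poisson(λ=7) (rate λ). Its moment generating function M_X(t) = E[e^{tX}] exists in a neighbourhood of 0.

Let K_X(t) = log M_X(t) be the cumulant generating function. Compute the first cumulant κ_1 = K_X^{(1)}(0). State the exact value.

M_X(t) = e^(7*e^(t) - 7)
K_X(t) = log M_X(t) = 7*e^(t) - 7
K^(1)(t) = 7*e^(t)

κ_1 = K^(1)(0) = 7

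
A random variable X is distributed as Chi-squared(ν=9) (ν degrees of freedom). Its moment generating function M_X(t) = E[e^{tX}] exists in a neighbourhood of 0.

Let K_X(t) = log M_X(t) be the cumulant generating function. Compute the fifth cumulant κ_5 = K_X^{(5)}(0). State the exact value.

M_X(t) = (1 - 2*t)^(-9/2)
K_X(t) = log M_X(t) = -9*log(1 - 2*t)/2
K′(t) = -9/(2*t - 1)
K′′(t) = 18/(4*t^2 - 4*t + 1)
K′′′(t) = -72/(8*t^3 - 12*t^2 + 6*t - 1)
K′′′′(t) = 432/(16*t^4 - 32*t^3 + 24*t^2 - 8*t + 1)
K′′′′′(t) = -3456/(32*t^5 - 80*t^4 + 80*t^3 - 40*t^2 + 10*t - 1)

κ_5 = K′′′′′(0) = 3456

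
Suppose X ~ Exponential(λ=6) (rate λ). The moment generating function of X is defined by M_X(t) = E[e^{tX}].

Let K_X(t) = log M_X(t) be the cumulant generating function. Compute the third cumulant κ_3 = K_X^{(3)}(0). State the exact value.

κ_3 = d^3K/dt^3 |_{t=0} = 1/108

M_X(t) = 6/(6 - t)
K_X(t) = log M_X(t) = -log(6 - t) + log(6)
dK/dt = -1/(t - 6)
d^2K/dt^2 = 1/(t^2 - 12*t + 36)
d^3K/dt^3 = -2/(t^3 - 18*t^2 + 108*t - 216)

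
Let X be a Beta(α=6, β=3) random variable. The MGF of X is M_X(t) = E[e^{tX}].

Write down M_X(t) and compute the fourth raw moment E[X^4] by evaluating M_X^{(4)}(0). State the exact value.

E[X^4] = M^(4)(0) = 14/55

M_X(t) = ₁F₁(6; 9; t)
M^(4)(t) = 14*₁F₁(10; 13; t)/55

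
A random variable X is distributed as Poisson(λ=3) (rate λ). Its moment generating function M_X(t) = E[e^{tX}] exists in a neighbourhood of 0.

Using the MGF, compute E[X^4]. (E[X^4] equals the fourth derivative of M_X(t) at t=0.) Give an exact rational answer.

E[X^4] = d^4M/dt^4 |_{t=0} = 309

M_X(t) = e^(3*e^(t) - 3)
dM/dt = 3*e^(-3)*e^(t)*e^(3*e^(t))
d^2M/dt^2 = (9*e^(2*t)*e^(3*e^(t)) + 3*e^(t)*e^(3*e^(t)))*e^(-3)
d^3M/dt^3 = (27*e^(3*t)*e^(3*e^(t)) + 27*e^(2*t)*e^(3*e^(t)) + 3*e^(t)*e^(3*e^(t)))*e^(-3)
d^4M/dt^4 = (81*e^(4*t)*e^(3*e^(t)) + 162*e^(3*t)*e^(3*e^(t)) + 63*e^(2*t)*e^(3*e^(t)) + 3*e^(t)*e^(3*e^(t)))*e^(-3)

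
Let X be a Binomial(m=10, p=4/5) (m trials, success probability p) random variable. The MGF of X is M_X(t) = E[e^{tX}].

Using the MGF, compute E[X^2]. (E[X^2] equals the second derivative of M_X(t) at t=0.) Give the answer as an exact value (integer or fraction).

E[X^2] = d^2M/dt^2 |_{t=0} = 328/5

M_X(t) = (4*e^(t)/5 + 1/5)^10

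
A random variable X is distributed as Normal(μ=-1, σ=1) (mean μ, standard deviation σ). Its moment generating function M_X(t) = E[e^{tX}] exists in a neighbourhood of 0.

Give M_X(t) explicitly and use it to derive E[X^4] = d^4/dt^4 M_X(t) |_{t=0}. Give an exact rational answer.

M_X(t) = e^(t^2/2 - t)
M′(t) = t*e^(-t)*e^(t^2/2) - e^(-t)*e^(t^2/2)
M′′(t) = (t^2*e^(t^2/2) - 2*t*e^(t^2/2) + 2*e^(t^2/2))*e^(-t)
M′′′(t) = (t^3*e^(t^2/2) - 3*t^2*e^(t^2/2) + 6*t*e^(t^2/2) - 4*e^(t^2/2))*e^(-t)
M′′′′(t) = (t^4*e^(t^2/2) - 4*t^3*e^(t^2/2) + 12*t^2*e^(t^2/2) - 16*t*e^(t^2/2) + 10*e^(t^2/2))*e^(-t)

E[X^4] = M′′′′(0) = 10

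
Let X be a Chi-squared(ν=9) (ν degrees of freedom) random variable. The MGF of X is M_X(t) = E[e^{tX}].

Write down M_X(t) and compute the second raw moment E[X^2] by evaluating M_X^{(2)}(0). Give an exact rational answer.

E[X^2] = M′′(0) = 99

M_X(t) = (1 - 2*t)^(-9/2)
M′(t) = -9/(32*t^5*√(1 - 2*t) - 80*t^4*√(1 - 2*t) + 80*t^3*√(1 - 2*t) - 40*t^2*√(1 - 2*t) + 10*t*√(1 - 2*t) - √(1 - 2*t))
M′′(t) = 99/(64*t^6*√(1 - 2*t) - 192*t^5*√(1 - 2*t) + 240*t^4*√(1 - 2*t) - 160*t^3*√(1 - 2*t) + 60*t^2*√(1 - 2*t) - 12*t*√(1 - 2*t) + √(1 - 2*t))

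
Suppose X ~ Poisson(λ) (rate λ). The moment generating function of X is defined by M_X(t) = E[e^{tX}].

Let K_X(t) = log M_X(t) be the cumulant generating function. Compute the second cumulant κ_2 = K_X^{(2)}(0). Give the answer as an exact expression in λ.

κ_2 = d^2K/dt^2 |_{t=0} = λ

M_X(t) = e^(λ*(e^(t) - 1))
K_X(t) = log M_X(t) = λ*(e^(t) - 1)
dK/dt = λ*e^(t)
d^2K/dt^2 = λ*e^(t)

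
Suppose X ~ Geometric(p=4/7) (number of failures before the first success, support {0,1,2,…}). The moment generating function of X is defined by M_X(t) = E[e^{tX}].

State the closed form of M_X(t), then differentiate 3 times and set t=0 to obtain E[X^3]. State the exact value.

E[X^3] = M^(3)(0) = 213/32

M_X(t) = 4/(7*(1 - 3*e^(t)/7))
M^(3)(t) = (108*e^(3*t) + 1008*e^(2*t) + 588*e^(t))/(81*e^(4*t) - 756*e^(3*t) + 2646*e^(2*t) - 4116*e^(t) + 2401)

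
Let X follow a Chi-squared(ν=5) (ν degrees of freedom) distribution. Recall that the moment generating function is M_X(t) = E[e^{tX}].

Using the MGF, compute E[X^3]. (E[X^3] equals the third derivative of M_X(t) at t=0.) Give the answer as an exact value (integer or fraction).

M_X(t) = (1 - 2*t)^(-5/2)
M^(3)(t) = -315/(32*t^5*√(1 - 2*t) - 80*t^4*√(1 - 2*t) + 80*t^3*√(1 - 2*t) - 40*t^2*√(1 - 2*t) + 10*t*√(1 - 2*t) - √(1 - 2*t))

E[X^3] = M^(3)(0) = 315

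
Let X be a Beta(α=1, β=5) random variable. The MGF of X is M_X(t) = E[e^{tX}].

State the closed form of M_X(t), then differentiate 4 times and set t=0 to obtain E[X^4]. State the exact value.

M_X(t) = ₁F₁(1; 6; t)
D^4[M](t) = ₁F₁(5; 10; t)/126

E[X^4] = D^4[M](0) = 1/126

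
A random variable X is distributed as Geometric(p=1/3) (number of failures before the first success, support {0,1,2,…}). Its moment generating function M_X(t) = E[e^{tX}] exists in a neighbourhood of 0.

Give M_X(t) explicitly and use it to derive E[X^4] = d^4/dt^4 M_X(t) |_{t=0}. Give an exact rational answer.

E[X^4] = M^(4)(0) = 730

M_X(t) = 1/(3*(1 - 2*e^(t)/3))
M^(4)(t) = (-16*e^(4*t) - 264*e^(3*t) - 396*e^(2*t) - 54*e^(t))/(32*e^(5*t) - 240*e^(4*t) + 720*e^(3*t) - 1080*e^(2*t) + 810*e^(t) - 243)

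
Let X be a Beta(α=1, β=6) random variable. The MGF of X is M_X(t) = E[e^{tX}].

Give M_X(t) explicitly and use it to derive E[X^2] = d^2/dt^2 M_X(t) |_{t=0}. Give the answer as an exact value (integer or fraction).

E[X^2] = D^2[M](0) = 1/28

M_X(t) = ₁F₁(1; 7; t)
D^2[M](t) = ₁F₁(3; 9; t)/28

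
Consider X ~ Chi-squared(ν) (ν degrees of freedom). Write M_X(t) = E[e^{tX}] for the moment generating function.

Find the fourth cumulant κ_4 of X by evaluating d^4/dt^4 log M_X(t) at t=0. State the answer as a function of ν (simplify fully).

M_X(t) = (1 - 2*t)^(-ν/2)
K_X(t) = log M_X(t) = -ν*log(1 - 2*t)/2
K^(4)(t) = 48*ν/(16*t^4 - 32*t^3 + 24*t^2 - 8*t + 1)

κ_4 = K^(4)(0) = 48*ν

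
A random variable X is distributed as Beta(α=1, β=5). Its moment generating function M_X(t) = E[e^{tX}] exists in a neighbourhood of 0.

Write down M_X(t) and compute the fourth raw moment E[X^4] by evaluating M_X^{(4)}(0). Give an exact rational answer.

E[X^4] = M′′′′(0) = 1/126

M_X(t) = ₁F₁(1; 6; t)
M′(t) = ₁F₁(2; 7; t)/6
M′′(t) = ₁F₁(3; 8; t)/21
M′′′(t) = ₁F₁(4; 9; t)/56
M′′′′(t) = ₁F₁(5; 10; t)/126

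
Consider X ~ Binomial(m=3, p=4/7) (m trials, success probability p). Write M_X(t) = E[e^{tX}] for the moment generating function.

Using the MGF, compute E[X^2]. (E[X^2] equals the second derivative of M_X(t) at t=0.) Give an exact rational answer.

M_X(t) = (4*e^(t)/7 + 3/7)^3
M′(t) = 192*e^(3*t)/343 + 288*e^(2*t)/343 + 108*e^(t)/343
M′′(t) = 576*e^(3*t)/343 + 576*e^(2*t)/343 + 108*e^(t)/343

E[X^2] = M′′(0) = 180/49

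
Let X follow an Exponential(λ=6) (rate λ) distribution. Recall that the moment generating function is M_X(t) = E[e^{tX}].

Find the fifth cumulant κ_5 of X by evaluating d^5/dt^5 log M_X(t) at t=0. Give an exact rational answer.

M_X(t) = 6/(6 - t)
K_X(t) = log M_X(t) = -log(6 - t) + log(6)
dK/dt = -1/(t - 6)
d^2K/dt^2 = 1/(t^2 - 12*t + 36)
d^3K/dt^3 = -2/(t^3 - 18*t^2 + 108*t - 216)
d^4K/dt^4 = 6/(t^4 - 24*t^3 + 216*t^2 - 864*t + 1296)
d^5K/dt^5 = -24/(t^5 - 30*t^4 + 360*t^3 - 2160*t^2 + 6480*t - 7776)

κ_5 = d^5K/dt^5 |_{t=0} = 1/324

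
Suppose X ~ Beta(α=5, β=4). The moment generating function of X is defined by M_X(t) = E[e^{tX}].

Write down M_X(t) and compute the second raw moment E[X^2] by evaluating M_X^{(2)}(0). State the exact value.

E[X^2] = M′′(0) = 1/3

M_X(t) = ₁F₁(5; 9; t)
M′(t) = 5*₁F₁(6; 10; t)/9
M′′(t) = ₁F₁(7; 11; t)/3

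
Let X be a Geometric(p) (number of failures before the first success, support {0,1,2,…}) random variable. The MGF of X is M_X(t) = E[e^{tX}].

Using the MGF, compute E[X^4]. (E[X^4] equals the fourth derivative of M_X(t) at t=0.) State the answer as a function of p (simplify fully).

M_X(t) = p/(-(1 - p)*e^(t) + 1)
M′(t) = (-p^2*e^(t) + p*e^(t))/(p^2*e^(2*t) - 2*p*e^(2*t) + 2*p*e^(t) + e^(2*t) - 2*e^(t) + 1)

E[X^4] = M′′′′(0) = 1 - 15/p + 50/p^2 - 60/p^3 + 24/p^4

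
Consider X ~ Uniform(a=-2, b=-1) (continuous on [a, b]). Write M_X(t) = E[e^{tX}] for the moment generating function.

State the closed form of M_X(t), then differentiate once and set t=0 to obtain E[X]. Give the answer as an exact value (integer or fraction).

M_X(t) = (e^(-t) - e^(-2*t))/t
M^(1)(t) = (-t*e^(t) + 2*t - e^(t) + 1)*e^(-2*t)/t^2

E[X] = M^(1)(0) = -3/2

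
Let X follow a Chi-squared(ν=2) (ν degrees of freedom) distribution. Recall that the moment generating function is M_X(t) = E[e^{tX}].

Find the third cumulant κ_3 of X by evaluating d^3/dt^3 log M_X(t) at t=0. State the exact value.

M_X(t) = 1/(1 - 2*t)
K_X(t) = log M_X(t) = -log(1 - 2*t)
K^(3)(t) = -16/(8*t^3 - 12*t^2 + 6*t - 1)

κ_3 = K^(3)(0) = 16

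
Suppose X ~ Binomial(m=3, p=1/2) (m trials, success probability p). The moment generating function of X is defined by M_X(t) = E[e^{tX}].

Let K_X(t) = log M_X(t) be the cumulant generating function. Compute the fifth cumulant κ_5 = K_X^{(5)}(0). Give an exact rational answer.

κ_5 = D^5[K](0) = 0

M_X(t) = (e^(t)/2 + 1/2)^3
K_X(t) = log M_X(t) = 3*log(e^(t)/2 + 1/2)
D^5[K](t) = (-3*e^(4*t) + 33*e^(3*t) - 33*e^(2*t) + 3*e^(t))/(e^(5*t) + 5*e^(4*t) + 10*e^(3*t) + 10*e^(2*t) + 5*e^(t) + 1)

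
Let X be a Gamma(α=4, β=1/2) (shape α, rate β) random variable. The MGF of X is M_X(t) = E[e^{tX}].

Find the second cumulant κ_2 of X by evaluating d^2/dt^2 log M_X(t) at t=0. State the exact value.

M_X(t) = 1/(16*(1/2 - t)^4)
K_X(t) = log M_X(t) = -4*log(1/2 - t) - 4*log(2)
K′(t) = -8/(2*t - 1)
K′′(t) = 16/(4*t^2 - 4*t + 1)

κ_2 = K′′(0) = 16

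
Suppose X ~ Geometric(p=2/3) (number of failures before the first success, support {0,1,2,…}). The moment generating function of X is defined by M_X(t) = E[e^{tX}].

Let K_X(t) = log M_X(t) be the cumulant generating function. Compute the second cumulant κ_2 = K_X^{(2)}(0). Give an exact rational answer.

κ_2 = D^2[K](0) = 3/4

M_X(t) = 2/(3*(1 - e^(t)/3))
K_X(t) = log M_X(t) = -log(1 - e^(t)/3) - log(3) + log(2)
D^2[K](t) = 3*e^(t)/(e^(2*t) - 6*e^(t) + 9)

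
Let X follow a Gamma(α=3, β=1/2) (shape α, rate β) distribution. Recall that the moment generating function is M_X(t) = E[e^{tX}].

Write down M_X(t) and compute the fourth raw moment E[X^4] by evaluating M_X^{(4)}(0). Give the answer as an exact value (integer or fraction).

E[X^4] = D^4[M](0) = 5760

M_X(t) = 1/(8*(1/2 - t)^3)
D^4[M](t) = -5760/(128*t^7 - 448*t^6 + 672*t^5 - 560*t^4 + 280*t^3 - 84*t^2 + 14*t - 1)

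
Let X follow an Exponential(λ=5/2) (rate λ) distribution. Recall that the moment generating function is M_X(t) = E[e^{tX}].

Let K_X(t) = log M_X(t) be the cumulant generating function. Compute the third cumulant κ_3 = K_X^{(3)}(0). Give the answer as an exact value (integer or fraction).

κ_3 = d^3K/dt^3 |_{t=0} = 16/125

M_X(t) = 5/(2*(5/2 - t))
K_X(t) = log M_X(t) = -log(5/2 - t) - log(2) + log(5)
dK/dt = -2/(2*t - 5)
d^2K/dt^2 = 4/(4*t^2 - 20*t + 25)
d^3K/dt^3 = -16/(8*t^3 - 60*t^2 + 150*t - 125)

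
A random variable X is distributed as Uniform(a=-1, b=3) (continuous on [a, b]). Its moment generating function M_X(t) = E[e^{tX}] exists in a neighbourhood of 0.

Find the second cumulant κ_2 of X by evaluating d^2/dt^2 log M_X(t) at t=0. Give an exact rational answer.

M_X(t) = (e^(3*t) - e^(-t))/(4*t)
K_X(t) = log M_X(t) = -log(t) + log(e^(3*t) - e^(-t)) - 2*log(2)
K^(2)(t) = (-16*t^2*e^(4*t) + e^(8*t) - 2*e^(4*t) + 1)/(t^2*e^(8*t) - 2*t^2*e^(4*t) + t^2)

κ_2 = K^(2)(0) = 4/3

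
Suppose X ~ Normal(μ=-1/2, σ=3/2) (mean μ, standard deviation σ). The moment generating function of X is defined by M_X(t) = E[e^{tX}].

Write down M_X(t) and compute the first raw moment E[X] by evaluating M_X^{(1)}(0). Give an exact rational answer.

E[X] = M^(1)(0) = -1/2

M_X(t) = e^(9*t^2/8 - t/2)
M^(1)(t) = 9*t*e^(-t/2)*e^(9*t^2/8)/4 - e^(-t/2)*e^(9*t^2/8)/2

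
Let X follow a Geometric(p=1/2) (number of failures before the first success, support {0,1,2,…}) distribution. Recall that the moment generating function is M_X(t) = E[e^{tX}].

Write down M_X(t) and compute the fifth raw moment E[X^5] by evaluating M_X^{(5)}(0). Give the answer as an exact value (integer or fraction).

M_X(t) = 1/(2*(1 - e^(t)/2))
M′(t) = e^(t)/(e^(2*t) - 4*e^(t) + 4)
M′′(t) = (-e^(2*t) - 2*e^(t))/(e^(3*t) - 6*e^(2*t) + 12*e^(t) - 8)
M′′′(t) = (e^(3*t) + 8*e^(2*t) + 4*e^(t))/(e^(4*t) - 8*e^(3*t) + 24*e^(2*t) - 32*e^(t) + 16)
M′′′′(t) = (-e^(4*t) - 22*e^(3*t) - 44*e^(2*t) - 8*e^(t))/(e^(5*t) - 10*e^(4*t) + 40*e^(3*t) - 80*e^(2*t) + 80*e^(t) - 32)
M′′′′′(t) = (e^(5*t) + 52*e^(4*t) + 264*e^(3*t) + 208*e^(2*t) + 16*e^(t))/(e^(6*t) - 12*e^(5*t) + 60*e^(4*t) - 160*e^(3*t) + 240*e^(2*t) - 192*e^(t) + 64)

E[X^5] = M′′′′′(0) = 541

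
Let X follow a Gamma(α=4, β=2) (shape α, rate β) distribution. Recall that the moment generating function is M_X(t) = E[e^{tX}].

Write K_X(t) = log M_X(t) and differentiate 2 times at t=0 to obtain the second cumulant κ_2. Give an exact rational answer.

κ_2 = d^2K/dt^2 |_{t=0} = 1

M_X(t) = 16/(2 - t)^4
K_X(t) = log M_X(t) = -4*log(2 - t) + 4*log(2)
dK/dt = -4/(t - 2)
d^2K/dt^2 = 4/(t^2 - 4*t + 4)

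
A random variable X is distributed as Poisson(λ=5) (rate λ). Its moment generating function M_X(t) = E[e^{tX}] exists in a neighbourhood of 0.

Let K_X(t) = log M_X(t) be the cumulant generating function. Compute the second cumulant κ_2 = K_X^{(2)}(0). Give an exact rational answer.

M_X(t) = e^(5*e^(t) - 5)
K_X(t) = log M_X(t) = 5*e^(t) - 5
K^(2)(t) = 5*e^(t)

κ_2 = K^(2)(0) = 5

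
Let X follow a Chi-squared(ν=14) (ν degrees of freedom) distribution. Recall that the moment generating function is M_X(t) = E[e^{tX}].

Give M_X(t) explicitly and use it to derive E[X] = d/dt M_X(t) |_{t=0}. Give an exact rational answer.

M_X(t) = (1 - 2*t)^(-7)
M^(1)(t) = 14/(256*t^8 - 1024*t^7 + 1792*t^6 - 1792*t^5 + 1120*t^4 - 448*t^3 + 112*t^2 - 16*t + 1)

E[X] = M^(1)(0) = 14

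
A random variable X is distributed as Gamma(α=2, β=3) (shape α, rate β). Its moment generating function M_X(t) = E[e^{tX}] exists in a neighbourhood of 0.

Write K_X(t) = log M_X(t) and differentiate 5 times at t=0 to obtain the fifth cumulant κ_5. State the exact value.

M_X(t) = 9/(3 - t)^2
K_X(t) = log M_X(t) = -2*log(3 - t) + 2*log(3)
dK/dt = -2/(t - 3)
d^2K/dt^2 = 2/(t^2 - 6*t + 9)
d^3K/dt^3 = -4/(t^3 - 9*t^2 + 27*t - 27)
d^4K/dt^4 = 12/(t^4 - 12*t^3 + 54*t^2 - 108*t + 81)
d^5K/dt^5 = -48/(t^5 - 15*t^4 + 90*t^3 - 270*t^2 + 405*t - 243)

κ_5 = d^5K/dt^5 |_{t=0} = 16/81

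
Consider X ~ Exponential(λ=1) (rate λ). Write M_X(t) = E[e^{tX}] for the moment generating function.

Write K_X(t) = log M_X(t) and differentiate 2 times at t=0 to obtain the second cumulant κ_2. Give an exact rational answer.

M_X(t) = 1/(1 - t)
K_X(t) = log M_X(t) = -log(1 - t)
dK/dt = -1/(t - 1)
d^2K/dt^2 = 1/(t^2 - 2*t + 1)

κ_2 = d^2K/dt^2 |_{t=0} = 1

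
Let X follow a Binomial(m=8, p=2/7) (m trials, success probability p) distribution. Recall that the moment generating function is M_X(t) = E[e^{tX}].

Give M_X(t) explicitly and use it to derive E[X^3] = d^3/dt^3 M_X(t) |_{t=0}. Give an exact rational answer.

E[X^3] = M^(3)(0) = 1168/49

M_X(t) = (2*e^(t)/7 + 5/7)^8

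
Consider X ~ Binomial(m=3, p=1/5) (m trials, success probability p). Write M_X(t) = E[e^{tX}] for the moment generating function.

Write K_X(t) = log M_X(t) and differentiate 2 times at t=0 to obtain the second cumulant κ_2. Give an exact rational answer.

M_X(t) = (e^(t)/5 + 4/5)^3
K_X(t) = log M_X(t) = 3*log(e^(t)/5 + 4/5)
K^(2)(t) = 12*e^(t)/(e^(2*t) + 8*e^(t) + 16)

κ_2 = K^(2)(0) = 12/25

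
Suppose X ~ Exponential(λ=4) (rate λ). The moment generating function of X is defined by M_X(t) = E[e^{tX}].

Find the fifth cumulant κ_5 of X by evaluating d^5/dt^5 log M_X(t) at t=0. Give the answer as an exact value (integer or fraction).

M_X(t) = 4/(4 - t)
K_X(t) = log M_X(t) = -log(4 - t) + 2*log(2)
K^(5)(t) = -24/(t^5 - 20*t^4 + 160*t^3 - 640*t^2 + 1280*t - 1024)

κ_5 = K^(5)(0) = 3/128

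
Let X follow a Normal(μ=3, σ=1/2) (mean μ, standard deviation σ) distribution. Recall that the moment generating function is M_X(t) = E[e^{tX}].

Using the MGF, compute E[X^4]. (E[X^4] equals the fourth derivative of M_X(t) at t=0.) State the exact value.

E[X^4] = M′′′′(0) = 1515/16

M_X(t) = e^(t^2/8 + 3*t)
M′(t) = t*e^(3*t)*e^(t^2/8)/4 + 3*e^(3*t)*e^(t^2/8)
M′′(t) = t^2*e^(3*t)*e^(t^2/8)/16 + 3*t*e^(3*t)*e^(t^2/8)/2 + 37*e^(3*t)*e^(t^2/8)/4
M′′′(t) = t^3*e^(3*t)*e^(t^2/8)/64 + 9*t^2*e^(3*t)*e^(t^2/8)/16 + 111*t*e^(3*t)*e^(t^2/8)/16 + 117*e^(3*t)*e^(t^2/8)/4
M′′′′(t) = t^4*e^(3*t)*e^(t^2/8)/256 + 3*t^3*e^(3*t)*e^(t^2/8)/16 + 111*t^2*e^(3*t)*e^(t^2/8)/32 + 117*t*e^(3*t)*e^(t^2/8)/4 + 1515*e^(3*t)*e^(t^2/8)/16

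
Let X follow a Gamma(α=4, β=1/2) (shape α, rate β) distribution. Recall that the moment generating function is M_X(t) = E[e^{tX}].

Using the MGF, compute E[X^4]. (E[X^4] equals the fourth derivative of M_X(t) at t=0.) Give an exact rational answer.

E[X^4] = M′′′′(0) = 13440

M_X(t) = 1/(16*(1/2 - t)^4)
M′(t) = -8/(32*t^5 - 80*t^4 + 80*t^3 - 40*t^2 + 10*t - 1)
M′′(t) = 80/(64*t^6 - 192*t^5 + 240*t^4 - 160*t^3 + 60*t^2 - 12*t + 1)
M′′′(t) = -960/(128*t^7 - 448*t^6 + 672*t^5 - 560*t^4 + 280*t^3 - 84*t^2 + 14*t - 1)
M′′′′(t) = 13440/(256*t^8 - 1024*t^7 + 1792*t^6 - 1792*t^5 + 1120*t^4 - 448*t^3 + 112*t^2 - 16*t + 1)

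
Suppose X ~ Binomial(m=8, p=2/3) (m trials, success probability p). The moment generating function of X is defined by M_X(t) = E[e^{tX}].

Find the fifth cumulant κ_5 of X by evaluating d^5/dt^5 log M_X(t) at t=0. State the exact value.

M_X(t) = (2*e^(t)/3 + 1/3)^8
K_X(t) = log M_X(t) = 8*log(2*e^(t)/3 + 1/3)
K′(t) = 16*e^(t)/(2*e^(t) + 1)
K′′(t) = 16*e^(t)/(4*e^(2*t) + 4*e^(t) + 1)
K′′′(t) = (-32*e^(2*t) + 16*e^(t))/(8*e^(3*t) + 12*e^(2*t) + 6*e^(t) + 1)
K′′′′(t) = (64*e^(3*t) - 128*e^(2*t) + 16*e^(t))/(16*e^(4*t) + 32*e^(3*t) + 24*e^(2*t) + 8*e^(t) + 1)
K′′′′′(t) = (-128*e^(4*t) + 704*e^(3*t) - 352*e^(2*t) + 16*e^(t))/(32*e^(5*t) + 80*e^(4*t) + 80*e^(3*t) + 40*e^(2*t) + 10*e^(t) + 1)

κ_5 = K′′′′′(0) = 80/81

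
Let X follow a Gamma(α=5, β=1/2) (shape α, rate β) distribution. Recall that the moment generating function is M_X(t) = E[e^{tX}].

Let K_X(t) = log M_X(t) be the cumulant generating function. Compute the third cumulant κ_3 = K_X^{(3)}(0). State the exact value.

M_X(t) = 1/(32*(1/2 - t)^5)
K_X(t) = log M_X(t) = -5*log(1/2 - t) - 5*log(2)
dK/dt = -10/(2*t - 1)
d^2K/dt^2 = 20/(4*t^2 - 4*t + 1)
d^3K/dt^3 = -80/(8*t^3 - 12*t^2 + 6*t - 1)

κ_3 = d^3K/dt^3 |_{t=0} = 80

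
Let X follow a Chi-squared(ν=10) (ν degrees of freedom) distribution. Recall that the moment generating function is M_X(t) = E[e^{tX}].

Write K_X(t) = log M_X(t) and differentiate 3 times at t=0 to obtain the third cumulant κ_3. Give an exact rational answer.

κ_3 = K′′′(0) = 80

M_X(t) = (1 - 2*t)^(-5)
K_X(t) = log M_X(t) = -5*log(1 - 2*t)
K′(t) = -10/(2*t - 1)
K′′(t) = 20/(4*t^2 - 4*t + 1)
K′′′(t) = -80/(8*t^3 - 12*t^2 + 6*t - 1)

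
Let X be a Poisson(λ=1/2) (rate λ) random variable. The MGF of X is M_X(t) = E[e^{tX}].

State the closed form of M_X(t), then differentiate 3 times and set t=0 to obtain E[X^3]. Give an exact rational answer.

M_X(t) = e^(e^(t)/2 - 1/2)
dM/dt = e^(-1/2)*e^(t)*e^(e^(t)/2)/2
d^2M/dt^2 = (e^(2*t)*e^(e^(t)/2) + 2*e^(t)*e^(e^(t)/2))*e^(-1/2)/4
d^3M/dt^3 = (e^(3*t)*e^(e^(t)/2) + 6*e^(2*t)*e^(e^(t)/2) + 4*e^(t)*e^(e^(t)/2))*e^(-1/2)/8

E[X^3] = d^3M/dt^3 |_{t=0} = 11/8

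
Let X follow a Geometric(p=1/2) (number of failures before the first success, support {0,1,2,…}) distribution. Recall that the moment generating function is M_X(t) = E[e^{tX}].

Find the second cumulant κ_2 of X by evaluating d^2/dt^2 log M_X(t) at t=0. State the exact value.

κ_2 = K′′(0) = 2

M_X(t) = 1/(2*(1 - e^(t)/2))
K_X(t) = log M_X(t) = -log(1 - e^(t)/2) - log(2)
K′(t) = -e^(t)/(e^(t) - 2)
K′′(t) = 2*e^(t)/(e^(2*t) - 4*e^(t) + 4)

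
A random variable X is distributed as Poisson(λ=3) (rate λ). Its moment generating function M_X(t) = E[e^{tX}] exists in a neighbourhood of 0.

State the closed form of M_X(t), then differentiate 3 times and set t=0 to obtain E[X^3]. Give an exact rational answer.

M_X(t) = e^(3*e^(t) - 3)
D^3[M](t) = (27*e^(3*t)*e^(3*e^(t)) + 27*e^(2*t)*e^(3*e^(t)) + 3*e^(t)*e^(3*e^(t)))*e^(-3)

E[X^3] = D^3[M](0) = 57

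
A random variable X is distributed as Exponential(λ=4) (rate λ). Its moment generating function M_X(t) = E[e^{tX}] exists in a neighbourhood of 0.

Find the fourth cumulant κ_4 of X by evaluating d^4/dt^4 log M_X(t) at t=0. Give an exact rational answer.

κ_4 = K^(4)(0) = 3/128

M_X(t) = 4/(4 - t)
K_X(t) = log M_X(t) = -log(4 - t) + 2*log(2)
K^(4)(t) = 6/(t^4 - 16*t^3 + 96*t^2 - 256*t + 256)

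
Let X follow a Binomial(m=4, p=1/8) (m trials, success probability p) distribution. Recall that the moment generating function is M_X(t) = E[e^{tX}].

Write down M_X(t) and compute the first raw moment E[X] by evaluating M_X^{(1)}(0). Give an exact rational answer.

M_X(t) = (e^(t)/8 + 7/8)^4
D[M](t) = e^(4*t)/1024 + 21*e^(3*t)/1024 + 147*e^(2*t)/1024 + 343*e^(t)/1024

E[X] = D[M](0) = 1/2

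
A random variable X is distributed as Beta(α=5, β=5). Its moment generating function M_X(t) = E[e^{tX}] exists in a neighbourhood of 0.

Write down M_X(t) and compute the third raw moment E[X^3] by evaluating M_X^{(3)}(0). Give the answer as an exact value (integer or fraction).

E[X^3] = D^3[M](0) = 7/44

M_X(t) = ₁F₁(5; 10; t)
D^3[M](t) = 7*₁F₁(8; 13; t)/44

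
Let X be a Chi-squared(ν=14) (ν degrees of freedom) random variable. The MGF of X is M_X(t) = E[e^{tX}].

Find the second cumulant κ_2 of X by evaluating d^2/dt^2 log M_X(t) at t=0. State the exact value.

M_X(t) = (1 - 2*t)^(-7)
K_X(t) = log M_X(t) = -7*log(1 - 2*t)
D^2[K](t) = 28/(4*t^2 - 4*t + 1)

κ_2 = D^2[K](0) = 28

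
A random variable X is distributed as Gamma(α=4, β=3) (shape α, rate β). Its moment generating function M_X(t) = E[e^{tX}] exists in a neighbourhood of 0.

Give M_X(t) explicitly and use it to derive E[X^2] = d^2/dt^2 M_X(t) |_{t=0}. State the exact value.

E[X^2] = D^2[M](0) = 20/9

M_X(t) = 81/(3 - t)^4
D^2[M](t) = 1620/(t^6 - 18*t^5 + 135*t^4 - 540*t^3 + 1215*t^2 - 1458*t + 729)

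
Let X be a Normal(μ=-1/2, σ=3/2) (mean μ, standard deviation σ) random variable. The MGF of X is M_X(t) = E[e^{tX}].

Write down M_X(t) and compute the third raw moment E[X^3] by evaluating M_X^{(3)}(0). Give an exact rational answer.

M_X(t) = e^(9*t^2/8 - t/2)
dM/dt = 9*t*e^(-t/2)*e^(9*t^2/8)/4 - e^(-t/2)*e^(9*t^2/8)/2
d^2M/dt^2 = (81*t^2*e^(9*t^2/8) - 36*t*e^(9*t^2/8) + 40*e^(9*t^2/8))*e^(-t/2)/16
d^3M/dt^3 = (729*t^3*e^(9*t^2/8) - 486*t^2*e^(9*t^2/8) + 1080*t*e^(9*t^2/8) - 224*e^(9*t^2/8))*e^(-t/2)/64

E[X^3] = d^3M/dt^3 |_{t=0} = -7/2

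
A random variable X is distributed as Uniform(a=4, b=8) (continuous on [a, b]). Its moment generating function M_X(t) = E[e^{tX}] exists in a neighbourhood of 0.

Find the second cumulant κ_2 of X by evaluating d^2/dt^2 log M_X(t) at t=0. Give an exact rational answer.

κ_2 = K′′(0) = 4/3

M_X(t) = (e^(8*t) - e^(4*t))/(4*t)
K_X(t) = log M_X(t) = -log(t) + log(e^(8*t) - e^(4*t)) - 2*log(2)
K′(t) = (8*t*e^(4*t) - 4*t - e^(4*t) + 1)/(t*e^(4*t) - t)
K′′(t) = (-16*t^2*e^(4*t) + e^(8*t) - 2*e^(4*t) + 1)/(t^2*e^(8*t) - 2*t^2*e^(4*t) + t^2)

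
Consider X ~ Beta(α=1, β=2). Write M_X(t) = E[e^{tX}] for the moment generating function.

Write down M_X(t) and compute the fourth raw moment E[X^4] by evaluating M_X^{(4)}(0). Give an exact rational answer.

E[X^4] = M′′′′(0) = 1/15

M_X(t) = ₁F₁(1; 3; t)
M′(t) = ₁F₁(2; 4; t)/3
M′′(t) = ₁F₁(3; 5; t)/6
M′′′(t) = ₁F₁(4; 6; t)/10
M′′′′(t) = ₁F₁(5; 7; t)/15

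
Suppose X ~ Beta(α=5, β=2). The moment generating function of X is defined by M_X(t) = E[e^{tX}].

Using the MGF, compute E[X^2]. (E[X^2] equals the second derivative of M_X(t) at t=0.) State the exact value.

M_X(t) = ₁F₁(5; 7; t)
M^(2)(t) = 15*₁F₁(7; 9; t)/28

E[X^2] = M^(2)(0) = 15/28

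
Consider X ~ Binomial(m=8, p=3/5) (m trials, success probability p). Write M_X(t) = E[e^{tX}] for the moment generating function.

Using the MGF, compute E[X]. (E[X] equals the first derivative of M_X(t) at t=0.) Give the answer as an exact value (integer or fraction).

M_X(t) = (3*e^(t)/5 + 2/5)^8

E[X] = dM/dt |_{t=0} = 24/5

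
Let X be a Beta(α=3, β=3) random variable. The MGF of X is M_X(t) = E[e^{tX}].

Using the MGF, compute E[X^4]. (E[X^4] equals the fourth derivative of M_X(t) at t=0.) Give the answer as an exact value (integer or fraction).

E[X^4] = M′′′′(0) = 5/42

M_X(t) = ₁F₁(3; 6; t)
M′(t) = ₁F₁(4; 7; t)/2
M′′(t) = 2*₁F₁(5; 8; t)/7
M′′′(t) = 5*₁F₁(6; 9; t)/28
M′′′′(t) = 5*₁F₁(7; 10; t)/42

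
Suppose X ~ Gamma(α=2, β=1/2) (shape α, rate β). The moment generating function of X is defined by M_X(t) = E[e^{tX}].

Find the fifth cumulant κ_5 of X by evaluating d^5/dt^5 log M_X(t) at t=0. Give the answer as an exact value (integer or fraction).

κ_5 = K^(5)(0) = 1536

M_X(t) = 1/(4*(1/2 - t)^2)
K_X(t) = log M_X(t) = -2*log(1/2 - t) - 2*log(2)
K^(5)(t) = -1536/(32*t^5 - 80*t^4 + 80*t^3 - 40*t^2 + 10*t - 1)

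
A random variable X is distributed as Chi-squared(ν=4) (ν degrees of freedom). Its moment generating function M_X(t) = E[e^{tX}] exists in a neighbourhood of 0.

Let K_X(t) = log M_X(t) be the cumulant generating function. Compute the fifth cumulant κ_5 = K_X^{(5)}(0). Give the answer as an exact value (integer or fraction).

κ_5 = d^5K/dt^5 |_{t=0} = 1536

M_X(t) = (1 - 2*t)^(-2)
K_X(t) = log M_X(t) = -2*log(1 - 2*t)
dK/dt = -4/(2*t - 1)
d^2K/dt^2 = 8/(4*t^2 - 4*t + 1)
d^3K/dt^3 = -32/(8*t^3 - 12*t^2 + 6*t - 1)
d^4K/dt^4 = 192/(16*t^4 - 32*t^3 + 24*t^2 - 8*t + 1)
d^5K/dt^5 = -1536/(32*t^5 - 80*t^4 + 80*t^3 - 40*t^2 + 10*t - 1)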